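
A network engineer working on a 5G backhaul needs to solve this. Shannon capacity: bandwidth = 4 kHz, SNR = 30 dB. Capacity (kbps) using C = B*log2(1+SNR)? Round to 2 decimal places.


Given: B = 4 kHz, SNR = 30 dB
SNR linear = 10^(30/10) = 1000
1 + SNR = 1001
log2(1001) = 9.9672262588
C = 4 * 1000 * 9.9672262588 = 39868.9050 bps
C = 39.868905 kbps -> 39.87 kbps (2 dp)

39.87


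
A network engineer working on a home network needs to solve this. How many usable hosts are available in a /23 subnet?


Given: subnet mask /23
Host bits = 32 - 23 = 9
Total addresses = 2^9 = 512
Usable hosts = 512 - 2 (network + broadcast) = 510

510


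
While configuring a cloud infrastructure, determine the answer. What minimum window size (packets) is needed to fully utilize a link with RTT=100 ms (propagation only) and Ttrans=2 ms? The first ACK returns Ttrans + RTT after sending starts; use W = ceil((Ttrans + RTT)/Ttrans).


Given: Ttrans = 2 ms, RTT = 100 ms (= 2 * Tprop, Tprop = 50 ms)
Time until first ACK returns = Ttrans + RTT = 2 + 100 = 102 ms
Need W * Ttrans >= Ttrans + RTT  ->  W >= (Ttrans + RTT) / Ttrans
(Ttrans + RTT) / Ttrans = 102 / 2 = 51
W_min = ceil(51) = 51

51


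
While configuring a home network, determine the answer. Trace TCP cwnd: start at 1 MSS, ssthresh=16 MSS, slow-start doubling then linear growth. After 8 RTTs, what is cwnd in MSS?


RTT 0: cwnd = 1 MSS (initial)
RTT 1: cwnd = 2 MSS (slow start, doubled)
RTT 2: cwnd = 4 MSS (slow start, doubled)
RTT 3: cwnd = 8 MSS (slow start, doubled)
RTT 4: cwnd = 16 MSS (slow start, doubled)
RTT 5: cwnd = 17 MSS (congestion avoidance, +1)
RTT 6: cwnd = 18 MSS (congestion avoidance, +1)
RTT 7: cwnd = 19 MSS (congestion avoidance, +1)
RTT 8: cwnd = 20 MSS (congestion avoidance, +1)

20


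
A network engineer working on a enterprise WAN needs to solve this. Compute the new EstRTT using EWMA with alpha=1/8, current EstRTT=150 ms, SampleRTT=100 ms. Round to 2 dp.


Given: EstRTT = 150 ms, SampleRTT = 100 ms, alpha = 1/8
New EstRTT = (1 - alpha) * EstRTT + alpha * SampleRTT
(7/8) * 150 = 131.25
(1/8) * 100 = 12.5
New EstRTT = 131.25 + 12.5 = 143.75 ms -> 143.75 ms (2 dp)

143.75


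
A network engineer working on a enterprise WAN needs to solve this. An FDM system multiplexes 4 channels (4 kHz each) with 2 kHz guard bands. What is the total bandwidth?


Given: 4 channels, 4 kHz each, guard = 2 kHz
Channel bandwidth = 4 * 4 = 16 kHz
Guard bands = 3 gaps * 2 kHz = 6 kHz
Total = 16 + 6 = 22 kHz

22


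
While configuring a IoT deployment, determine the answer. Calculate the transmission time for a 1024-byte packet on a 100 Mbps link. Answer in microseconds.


Given: packet = 1024 bytes, bandwidth = 100 Mbps
Packet in bits = 1024 * 8 = 8192 bits
Bandwidth = 100 * 10^6 = 100000000 bps
Time = 8192 / 100000000 seconds
Time in us = 8192 * 10^6 / 100000000 = 81.92

81.92


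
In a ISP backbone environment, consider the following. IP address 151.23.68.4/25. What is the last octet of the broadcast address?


Given: IP = 151.23.68.4, prefix = /25
Host bits = 32 - 25 = 7
Network last octet = 4 AND mask = 0
Host part size = 2^7 - 1 = 127
Broadcast last octet = 0 OR 127 = 127

127


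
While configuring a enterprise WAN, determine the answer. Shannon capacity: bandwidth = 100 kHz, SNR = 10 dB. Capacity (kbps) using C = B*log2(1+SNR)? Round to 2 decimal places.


Given: B = 100 kHz, SNR = 10 dB
SNR linear = 10^(10/10) = 10
1 + SNR = 11
log2(11) = 3.4594316186
C = 100 * 1000 * 3.4594316186 = 345943.1619 bps
C = 345.943162 kbps -> 345.94 kbps (2 dp)

345.94


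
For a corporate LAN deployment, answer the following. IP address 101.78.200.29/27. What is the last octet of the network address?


Given: IP = 101.78.200.29, prefix = /27
Subnet mask = 255.255.255.224
Last octet of IP: 29
Last octet of mask: 224
Network last octet = 29 AND 224 = 0

0


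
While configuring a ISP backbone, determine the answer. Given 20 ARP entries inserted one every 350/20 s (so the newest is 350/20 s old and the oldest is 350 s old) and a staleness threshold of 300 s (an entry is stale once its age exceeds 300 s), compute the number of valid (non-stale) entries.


Ages are k * 350/20 s for k = 1..20 (spacing = 17.5000 s).
Entry k is valid iff k * 350/20 <= 300 iff k <= 20 * 300 / 350 = 17.1429
n_valid = floor(17.1429) = 17
(n_stale = 20 - 17 = 3)

17


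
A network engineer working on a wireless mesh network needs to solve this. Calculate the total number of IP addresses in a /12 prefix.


Given: CIDR prefix /12
Host bits = 32 - 12 = 20
Total addresses = 2^20 = 1048576

1048576


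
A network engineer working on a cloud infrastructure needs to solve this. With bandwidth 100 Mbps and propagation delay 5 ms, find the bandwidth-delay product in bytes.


Given: bandwidth = 100 Mbps, delay = 5 ms
BDP in bits = 100 * 10^6 * 5 / 1000
BDP in bits = 500000
BDP in bytes = 500000 / 8 = 62500

62500


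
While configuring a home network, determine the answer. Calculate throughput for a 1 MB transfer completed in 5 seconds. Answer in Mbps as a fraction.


Given: file = 1 MB, time = 5 s
File in Mb = 1 * 8 = 8 Mb
Throughput = 8 / 5 Mbps
Throughput = 8/5 Mbps

8/5


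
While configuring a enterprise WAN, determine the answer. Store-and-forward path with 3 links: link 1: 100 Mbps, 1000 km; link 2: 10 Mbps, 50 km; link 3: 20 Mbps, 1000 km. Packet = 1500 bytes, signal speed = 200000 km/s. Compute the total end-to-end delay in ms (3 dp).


Packet = 1500 bytes = 12000 bits. Store-and-forward: sum (t_trans + t_prop) per link.
Link 1: t_trans = 12000/(100*10^6) s = 0.1200 ms; t_prop = 1000/200000 s = 5.0000 ms; subtotal = 5.1200 ms
Link 2: t_trans = 12000/(10*10^6) s = 1.2000 ms; t_prop = 50/200000 s = 0.2500 ms; subtotal = 1.4500 ms
Link 3: t_trans = 12000/(20*10^6) s = 0.6000 ms; t_prop = 1000/200000 s = 5.0000 ms; subtotal = 5.6000 ms
End-to-end = 5.1200 + 1.4500 + 5.6000 = 12.1700 ms -> 12.170 ms (3 dp)

12.170


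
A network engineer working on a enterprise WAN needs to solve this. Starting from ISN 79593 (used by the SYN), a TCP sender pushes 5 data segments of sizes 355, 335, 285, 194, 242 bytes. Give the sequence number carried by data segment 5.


The SYN occupies sequence number ISN = 79593, so the first data byte is ISN + 1 = 79594.
SEQ of data segment i = (ISN + 1) + sum of payload sizes of segments 1..i-1.
Segment 1: SEQ = 79594, payload = 355 bytes
Segment 2: SEQ = 79949, payload = 335 bytes
Segment 3: SEQ = 80284, payload = 285 bytes
Segment 4: SEQ = 80569, payload = 194 bytes
Segment 5: SEQ = 80763, payload = 242 bytes
SEQ of segment 5 = 79594 + 355 + 335 + 285 + 194 = 80763

80763


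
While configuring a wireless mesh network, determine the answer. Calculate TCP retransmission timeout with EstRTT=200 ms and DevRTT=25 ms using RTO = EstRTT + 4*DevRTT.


Given: EstRTT = 200 ms, DevRTT = 25 ms
Timeout = EstRTT + 4 * DevRTT
4 * DevRTT = 4 * 25 = 100
Timeout = 200 + 100 = 300 ms

300


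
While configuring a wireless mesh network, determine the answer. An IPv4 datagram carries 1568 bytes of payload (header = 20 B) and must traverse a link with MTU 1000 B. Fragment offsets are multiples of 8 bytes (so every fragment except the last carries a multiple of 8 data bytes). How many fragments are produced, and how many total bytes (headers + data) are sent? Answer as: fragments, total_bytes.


Max data per non-final fragment = floor((MTU - header)/8)*8 = floor((1000 - 20)/8)*8 = floor(980/8)*8 = 976 B
Final fragment needs no 8-byte alignment: it can carry up to MTU - header = 980 B
Non-final fragments needed = ceil((payload - 980) / 976) = ceil(588/976) = ceil(0.6025) = 1
Number of fragments = 1 + 1 = 2
Fragment sizes (data): 1 * 976 B + 592 B (last, 592 <= 980 OK)
Total bytes sent = payload + n_frags * header = 1568 + 2*20 = 1568 + 40 = 1608 B

2, 1608


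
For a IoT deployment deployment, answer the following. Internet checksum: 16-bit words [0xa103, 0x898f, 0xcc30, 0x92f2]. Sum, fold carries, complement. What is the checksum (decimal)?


Given words: [0xa103, 0x898f, 0xcc30, 0x92f2]
Step 1: Sum all words
Raw sum = 41219 + 35215 + 52272 + 37618 = 166324
Step 2: Fold carry: (35252 + 2) = 35254
One's complement = ~35254 & 0xFFFF = 30281

30281


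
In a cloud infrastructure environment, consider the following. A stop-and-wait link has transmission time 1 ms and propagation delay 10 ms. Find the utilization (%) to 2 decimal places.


Given: Ttrans = 1 ms, Tprop = 10 ms
RTT = 2 * Tprop = 2 * 10 = 20 ms
U = Ttrans / (Ttrans + RTT)
U = 1 / (1 + 20)
U = 1 / 21 = 0.047619
U% = 4.76%

4.76


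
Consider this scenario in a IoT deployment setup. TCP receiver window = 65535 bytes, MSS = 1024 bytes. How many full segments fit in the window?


Given: RWND = 65535 bytes, MSS = 1024 bytes
Full segments = floor(RWND / MSS)
Full segments = floor(65535 / 1024)
Full segments = floor(63.999) = 63

63


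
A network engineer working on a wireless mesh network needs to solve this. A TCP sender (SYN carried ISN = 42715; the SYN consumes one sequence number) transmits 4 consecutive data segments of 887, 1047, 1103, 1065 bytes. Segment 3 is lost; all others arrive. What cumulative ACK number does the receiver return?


SYN uses sequence number 42715; first data byte = ISN + 1 = 42716.
Segment 1: SEQ = 42716, len = 887 B, covers [42716, 43602]
Segment 2: SEQ = 43603, len = 1047 B, covers [43603, 44649]
Segment 3: SEQ = 44650, len = 1103 B, covers [44650, 45752] [LOST]
Segment 4: SEQ = 45753, len = 1065 B, covers [45753, 46817]
In-order data received: bytes [42716, 44649] (segments 1..2).
Segment 3 missing -> gap begins at byte 44650; later segments buffered out of order.
Cumulative ACK = next expected in-order byte = 42716 + 887 + 1047 = 44650

44650


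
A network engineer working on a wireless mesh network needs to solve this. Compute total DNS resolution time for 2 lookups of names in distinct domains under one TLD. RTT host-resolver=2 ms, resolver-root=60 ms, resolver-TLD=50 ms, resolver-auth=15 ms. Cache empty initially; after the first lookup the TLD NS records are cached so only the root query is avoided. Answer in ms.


Lookup 1 (cold cache): local + root + TLD + auth = 2 + 60 + 50 + 15 = 127 ms
Lookups 2..2 (TLD NS cached -> skip root; new domain -> still ask TLD and auth): local + TLD + auth = 2 + 50 + 15 = 67 ms each
Remaining 1 lookups: 1 * 67 = 67 ms
Total = 127 + 67 = 194 ms

194


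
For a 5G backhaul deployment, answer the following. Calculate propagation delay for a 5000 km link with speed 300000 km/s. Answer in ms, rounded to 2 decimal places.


Given: distance = 5000 km, speed = 300000 km/s
Delay = distance / speed = 5000 / 300000 seconds
Delay in ms = 5000 * 1000 / 300000
Delay = 16.6667 ms
Rounded to 2 dp = 16.67 ms

16.67


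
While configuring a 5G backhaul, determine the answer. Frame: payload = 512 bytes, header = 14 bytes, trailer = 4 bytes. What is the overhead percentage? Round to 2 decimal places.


Given: payload = 512 B, header = 14 B, trailer = 4 B
Overhead bytes = header + trailer = 14 + 4 = 18
Total frame = payload + overhead = 512 + 18 = 530
Overhead % = 18 / 530 * 100 = 3.3962% -> 3.40% (2 dp)

3.40


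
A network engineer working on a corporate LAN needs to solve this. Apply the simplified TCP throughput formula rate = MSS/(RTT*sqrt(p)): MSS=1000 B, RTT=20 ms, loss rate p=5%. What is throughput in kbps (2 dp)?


Given: MSS = 1000 bytes, RTT = 20 ms, loss = 5%
RTT in seconds = 20 / 1000 = 0.02
Loss rate = 5% = 0.05
sqrt(loss) = sqrt(0.05) = 0.223606797750
Throughput (bytes/s) = 1000 / (0.02 * 0.223606797750) = 223606.7977
Throughput (kbps) = 223606.7977 * 8 / 1000 = 1788.854382 -> 1788.85 kbps (2 dp)

1788.85


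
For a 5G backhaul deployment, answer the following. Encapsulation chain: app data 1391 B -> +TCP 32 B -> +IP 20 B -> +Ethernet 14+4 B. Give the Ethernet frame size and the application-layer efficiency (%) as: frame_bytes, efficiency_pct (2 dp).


TCP segment = 1391 + 32 = 1423 B
IP packet = 1423 + 20 = 1443 B
Ethernet frame = 1443 + 14 + 4 = 1461 B
Efficiency = app / frame = 1391 / 1461 = 0.952088 = 95.2088% -> 95.21% (2 dp)

1461, 95.21


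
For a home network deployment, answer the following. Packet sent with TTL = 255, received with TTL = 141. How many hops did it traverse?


Given: initial TTL = 255, received TTL = 141
Hops = initial TTL - received TTL
Hops = 255 - 141 = 114

114


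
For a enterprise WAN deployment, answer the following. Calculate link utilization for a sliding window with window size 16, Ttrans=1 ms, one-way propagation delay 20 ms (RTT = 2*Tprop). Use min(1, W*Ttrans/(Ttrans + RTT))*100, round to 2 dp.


Given: W = 16, Ttrans = 1 ms, RTT = 40 ms (= 2 * Tprop, Tprop = 20 ms)
Cycle time = Ttrans + RTT = 1 + 40 = 41 ms (first packet sent until its ACK returns)
W * Ttrans = 16 * 1 = 16 ms of sending per cycle
W * Ttrans / (Ttrans + RTT) = 16 / 41 = 0.390244
U = min(1, 0.390244) = 0.390244
U% = 39.02%

39.02


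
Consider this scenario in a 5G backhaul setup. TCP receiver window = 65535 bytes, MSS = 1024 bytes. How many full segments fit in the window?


Given: RWND = 65535 bytes, MSS = 1024 bytes
Full segments = floor(RWND / MSS)
Full segments = floor(65535 / 1024)
Full segments = floor(63.999) = 63

63


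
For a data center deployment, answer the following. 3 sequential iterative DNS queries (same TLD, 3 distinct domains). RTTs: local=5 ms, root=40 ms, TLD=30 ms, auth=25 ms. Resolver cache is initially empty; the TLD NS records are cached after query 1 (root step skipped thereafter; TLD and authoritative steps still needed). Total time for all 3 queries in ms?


Lookup 1 (cold cache): local + root + TLD + auth = 5 + 40 + 30 + 25 = 100 ms
Lookups 2..3 (TLD NS cached -> skip root; new domain -> still ask TLD and auth): local + TLD + auth = 5 + 30 + 25 = 60 ms each
Remaining 2 lookups: 2 * 60 = 120 ms
Total = 100 + 120 = 220 ms

220


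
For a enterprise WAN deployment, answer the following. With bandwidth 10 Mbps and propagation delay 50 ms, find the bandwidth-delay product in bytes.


Given: bandwidth = 10 Mbps, delay = 50 ms
BDP in bits = 10 * 10^6 * 50 / 1000
BDP in bits = 500000
BDP in bytes = 500000 / 8 = 62500

62500


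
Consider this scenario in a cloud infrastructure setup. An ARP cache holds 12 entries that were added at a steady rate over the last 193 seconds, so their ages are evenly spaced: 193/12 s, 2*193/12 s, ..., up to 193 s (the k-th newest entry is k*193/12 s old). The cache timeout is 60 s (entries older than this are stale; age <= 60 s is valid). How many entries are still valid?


Ages are k * 193/12 s for k = 1..12 (spacing = 16.0833 s).
Entry k is valid iff k * 193/12 <= 60 iff k <= 12 * 60 / 193 = 3.7306
n_valid = floor(3.7306) = 3
(n_stale = 12 - 3 = 9)

3


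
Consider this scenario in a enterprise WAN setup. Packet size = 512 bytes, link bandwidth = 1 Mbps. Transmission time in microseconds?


Given: packet = 512 bytes, bandwidth = 1 Mbps
Packet in bits = 512 * 8 = 4096 bits
Bandwidth = 1 * 10^6 = 1000000 bps
Time = 4096 / 1000000 seconds
Time in us = 4096 * 10^6 / 1000000 = 4096

4096


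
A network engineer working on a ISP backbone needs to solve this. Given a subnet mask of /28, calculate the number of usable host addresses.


Given: subnet mask /28
Host bits = 32 - 28 = 4
Total addresses = 2^4 = 16
Usable hosts = 16 - 2 (network + broadcast) = 14

14


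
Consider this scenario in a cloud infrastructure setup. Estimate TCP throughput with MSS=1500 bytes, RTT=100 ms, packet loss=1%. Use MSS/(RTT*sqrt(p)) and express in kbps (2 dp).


Given: MSS = 1500 bytes, RTT = 100 ms, loss = 1%
RTT in seconds = 100 / 1000 = 0.1
Loss rate = 1% = 0.01
sqrt(loss) = sqrt(0.01) = 0.1
Throughput (bytes/s) = 1500 / (0.1 * 0.1) = 150000.0000
Throughput (kbps) = 150000.0000 * 8 / 1000 = 1200.000000 -> 1200.00 kbps (2 dp)

1200.00


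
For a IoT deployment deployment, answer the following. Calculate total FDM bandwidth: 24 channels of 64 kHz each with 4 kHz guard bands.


Given: 24 channels, 64 kHz each, guard = 4 kHz
Channel bandwidth = 24 * 64 = 1536 kHz
Guard bands = 23 gaps * 4 kHz = 92 kHz
Total = 1536 + 92 = 1628 kHz

1628


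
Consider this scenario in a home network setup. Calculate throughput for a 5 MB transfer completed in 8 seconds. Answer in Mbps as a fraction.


Given: file = 5 MB, time = 8 s
File in Mb = 5 * 8 = 40 Mb
Throughput = 40 / 8 Mbps
Throughput = 5 Mbps

5


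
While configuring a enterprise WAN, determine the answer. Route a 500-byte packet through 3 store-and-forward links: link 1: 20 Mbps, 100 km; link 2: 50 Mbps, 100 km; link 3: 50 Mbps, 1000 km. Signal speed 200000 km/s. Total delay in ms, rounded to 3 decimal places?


Packet = 500 bytes = 4000 bits. Store-and-forward: sum (t_trans + t_prop) per link.
Link 1: t_trans = 4000/(20*10^6) s = 0.2000 ms; t_prop = 100/200000 s = 0.5000 ms; subtotal = 0.7000 ms
Link 2: t_trans = 4000/(50*10^6) s = 0.0800 ms; t_prop = 100/200000 s = 0.5000 ms; subtotal = 0.5800 ms
Link 3: t_trans = 4000/(50*10^6) s = 0.0800 ms; t_prop = 1000/200000 s = 5.0000 ms; subtotal = 5.0800 ms
End-to-end = 0.7000 + 0.5800 + 5.0800 = 6.3600 ms -> 6.360 ms (3 dp)

6.360


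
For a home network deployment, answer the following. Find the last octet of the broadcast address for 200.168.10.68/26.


Given: IP = 200.168.10.68, prefix = /26
Host bits = 32 - 26 = 6
Network last octet = 68 AND mask = 64
Host part size = 2^6 - 1 = 63
Broadcast last octet = 64 OR 63 = 127

127


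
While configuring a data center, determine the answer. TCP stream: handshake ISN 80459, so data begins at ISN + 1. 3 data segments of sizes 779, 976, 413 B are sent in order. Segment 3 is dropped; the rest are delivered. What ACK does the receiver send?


SYN uses sequence number 80459; first data byte = ISN + 1 = 80460.
Segment 1: SEQ = 80460, len = 779 B, covers [80460, 81238]
Segment 2: SEQ = 81239, len = 976 B, covers [81239, 82214]
Segment 3: SEQ = 82215, len = 413 B, covers [82215, 82627] [LOST]
In-order data received: bytes [80460, 82214] (segments 1..2).
Segment 3 missing -> gap begins at byte 82215.
Cumulative ACK = next expected in-order byte = 80460 + 779 + 976 = 82215

82215


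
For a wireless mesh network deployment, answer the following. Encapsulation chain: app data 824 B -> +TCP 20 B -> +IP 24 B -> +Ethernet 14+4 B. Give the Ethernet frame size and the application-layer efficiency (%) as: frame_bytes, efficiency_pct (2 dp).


TCP segment = 824 + 20 = 844 B
IP packet = 844 + 24 = 868 B
Ethernet frame = 868 + 14 + 4 = 886 B
Efficiency = app / frame = 824 / 886 = 0.930023 = 93.0023% -> 93.00% (2 dp)

886, 93.00


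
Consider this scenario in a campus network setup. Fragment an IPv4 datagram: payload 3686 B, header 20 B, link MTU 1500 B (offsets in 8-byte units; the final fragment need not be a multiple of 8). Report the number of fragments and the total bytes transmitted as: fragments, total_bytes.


Max data per non-final fragment = floor((MTU - header)/8)*8 = floor((1500 - 20)/8)*8 = floor(1480/8)*8 = 1480 B
Final fragment needs no 8-byte alignment: it can carry up to MTU - header = 1480 B
Non-final fragments needed = ceil((payload - 1480) / 1480) = ceil(2206/1480) = ceil(1.4905) = 2
Number of fragments = 2 + 1 = 3
Fragment sizes (data): 2 * 1480 B + 726 B (last, 726 <= 1480 OK)
Total bytes sent = payload + n_frags * header = 3686 + 3*20 = 3686 + 60 = 3746 B

3, 3746


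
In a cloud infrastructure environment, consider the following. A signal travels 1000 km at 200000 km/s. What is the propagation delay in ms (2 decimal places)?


Given: distance = 1000 km, speed = 200000 km/s
Delay = distance / speed = 1000 / 200000 seconds
Delay in ms = 1000 * 1000 / 200000
Delay = 5.0000 ms
Rounded to 2 dp = 5.00 ms

5.00


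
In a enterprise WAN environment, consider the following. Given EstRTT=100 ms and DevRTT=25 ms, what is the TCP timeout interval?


Given: EstRTT = 100 ms, DevRTT = 25 ms
Timeout = EstRTT + 4 * DevRTT
4 * DevRTT = 4 * 25 = 100
Timeout = 100 + 100 = 200 ms

200


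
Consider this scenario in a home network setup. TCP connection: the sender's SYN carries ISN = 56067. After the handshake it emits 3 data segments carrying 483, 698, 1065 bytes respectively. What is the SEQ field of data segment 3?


The SYN occupies sequence number ISN = 56067, so the first data byte is ISN + 1 = 56068.
SEQ of data segment i = (ISN + 1) + sum of payload sizes of segments 1..i-1.
Segment 1: SEQ = 56068, payload = 483 bytes
Segment 2: SEQ = 56551, payload = 698 bytes
Segment 3: SEQ = 57249, payload = 1065 bytes
SEQ of segment 3 = 56068 + 483 + 698 = 57249

57249


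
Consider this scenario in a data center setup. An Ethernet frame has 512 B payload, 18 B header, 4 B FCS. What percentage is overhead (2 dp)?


Given: payload = 512 B, header = 18 B, trailer = 4 B
Overhead bytes = header + trailer = 18 + 4 = 22
Total frame = payload + overhead = 512 + 22 = 534
Overhead % = 22 / 534 * 100 = 4.1199% -> 4.12% (2 dp)

4.12


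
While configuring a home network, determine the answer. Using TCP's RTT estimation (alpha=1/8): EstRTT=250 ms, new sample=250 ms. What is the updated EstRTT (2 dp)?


Given: EstRTT = 250 ms, SampleRTT = 250 ms, alpha = 1/8
New EstRTT = (1 - alpha) * EstRTT + alpha * SampleRTT
(7/8) * 250 = 218.75
(1/8) * 250 = 31.25
New EstRTT = 218.75 + 31.25 = 250 ms -> 250.00 ms (2 dp)

250.00


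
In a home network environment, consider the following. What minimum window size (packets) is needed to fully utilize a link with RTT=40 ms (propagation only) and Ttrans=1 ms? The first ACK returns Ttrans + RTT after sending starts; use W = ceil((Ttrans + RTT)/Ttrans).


Given: Ttrans = 1 ms, RTT = 40 ms (= 2 * Tprop, Tprop = 20 ms)
Time until first ACK returns = Ttrans + RTT = 1 + 40 = 41 ms
Need W * Ttrans >= Ttrans + RTT  ->  W >= (Ttrans + RTT) / Ttrans
(Ttrans + RTT) / Ttrans = 41 / 1 = 41
W_min = ceil(41) = 41

41


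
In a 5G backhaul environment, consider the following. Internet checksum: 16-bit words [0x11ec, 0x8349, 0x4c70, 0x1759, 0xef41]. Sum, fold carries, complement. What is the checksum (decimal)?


Given words: [0x11ec, 0x8349, 0x4c70, 0x1759, 0xef41]
Step 1: Sum all words
Raw sum = 4588 + 33609 + 19568 + 5977 + 61249 = 124991
Step 2: Fold carry: (59455 + 1) = 59456
One's complement = ~59456 & 0xFFFF = 6079

6079


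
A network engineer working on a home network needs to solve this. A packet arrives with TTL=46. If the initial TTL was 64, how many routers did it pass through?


Given: initial TTL = 64, received TTL = 46
Hops = initial TTL - received TTL
Hops = 64 - 46 = 18

18


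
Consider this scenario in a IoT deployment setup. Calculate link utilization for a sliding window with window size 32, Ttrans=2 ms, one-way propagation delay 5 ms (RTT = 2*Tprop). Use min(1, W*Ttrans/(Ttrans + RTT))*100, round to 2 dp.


Given: W = 32, Ttrans = 2 ms, RTT = 10 ms (= 2 * Tprop, Tprop = 5 ms)
Cycle time = Ttrans + RTT = 2 + 10 = 12 ms (first packet sent until its ACK returns)
W * Ttrans = 32 * 2 = 64 ms of sending per cycle
W * Ttrans / (Ttrans + RTT) = 64 / 12 = 5.333333
U = min(1, 5.333333) = 1.000000
U% = 100.00%

100.00


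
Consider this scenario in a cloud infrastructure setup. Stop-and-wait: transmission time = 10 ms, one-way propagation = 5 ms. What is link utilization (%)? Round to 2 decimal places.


Given: Ttrans = 10 ms, Tprop = 5 ms
RTT = 2 * Tprop = 2 * 5 = 10 ms
U = Ttrans / (Ttrans + RTT)
U = 10 / (10 + 10)
U = 10 / 20 = 0.5
U% = 50.00%

50.00


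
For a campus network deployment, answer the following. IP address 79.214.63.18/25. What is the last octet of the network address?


Given: IP = 79.214.63.18, prefix = /25
Subnet mask = 255.255.255.128
Last octet of IP: 18
Last octet of mask: 128
Network last octet = 18 AND 128 = 0

0


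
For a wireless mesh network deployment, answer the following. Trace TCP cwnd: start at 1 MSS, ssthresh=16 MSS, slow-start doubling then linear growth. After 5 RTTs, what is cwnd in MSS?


RTT 0: cwnd = 1 MSS (initial)
RTT 1: cwnd = 2 MSS (slow start, doubled)
RTT 2: cwnd = 4 MSS (slow start, doubled)
RTT 3: cwnd = 8 MSS (slow start, doubled)
RTT 4: cwnd = 16 MSS (slow start, doubled)
RTT 5: cwnd = 17 MSS (congestion avoidance, +1)

17


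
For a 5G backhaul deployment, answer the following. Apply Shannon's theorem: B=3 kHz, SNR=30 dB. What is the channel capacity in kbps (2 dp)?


Given: B = 3 kHz, SNR = 30 dB
SNR linear = 10^(30/10) = 1000
1 + SNR = 1001
log2(1001) = 9.9672262588
C = 3 * 1000 * 9.9672262588 = 29901.6788 bps
C = 29.901679 kbps -> 29.90 kbps (2 dp)

29.90


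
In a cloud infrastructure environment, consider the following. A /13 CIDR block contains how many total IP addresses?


Given: CIDR prefix /13
Host bits = 32 - 13 = 19
Total addresses = 2^19 = 524288

524288


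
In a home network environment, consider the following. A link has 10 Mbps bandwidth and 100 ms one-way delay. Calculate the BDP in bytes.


Given: bandwidth = 10 Mbps, delay = 100 ms
BDP in bits = 10 * 10^6 * 100 / 1000
BDP in bits = 1000000
BDP in bytes = 1000000 / 8 = 125000

125000


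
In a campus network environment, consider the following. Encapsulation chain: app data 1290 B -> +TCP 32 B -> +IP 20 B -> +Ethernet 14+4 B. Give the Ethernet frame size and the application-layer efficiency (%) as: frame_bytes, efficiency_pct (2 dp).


TCP segment = 1290 + 32 = 1322 B
IP packet = 1322 + 20 = 1342 B
Ethernet frame = 1342 + 14 + 4 = 1360 B
Efficiency = app / frame = 1290 / 1360 = 0.948529 = 94.8529% -> 94.85% (2 dp)

1360, 94.85


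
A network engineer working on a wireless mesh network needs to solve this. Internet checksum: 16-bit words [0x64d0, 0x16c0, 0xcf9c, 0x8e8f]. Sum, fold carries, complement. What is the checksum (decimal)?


Given words: [0x64d0, 0x16c0, 0xcf9c, 0x8e8f]
Step 1: Sum all words
Raw sum = 25808 + 5824 + 53148 + 36495 = 121275
Step 2: Fold carry: (55739 + 1) = 55740
One's complement = ~55740 & 0xFFFF = 9795

9795


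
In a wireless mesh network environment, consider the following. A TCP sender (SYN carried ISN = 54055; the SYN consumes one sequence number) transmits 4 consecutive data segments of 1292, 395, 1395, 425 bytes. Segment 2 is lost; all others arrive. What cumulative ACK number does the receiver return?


SYN uses sequence number 54055; first data byte = ISN + 1 = 54056.
Segment 1: SEQ = 54056, len = 1292 B, covers [54056, 55347]
Segment 2: SEQ = 55348, len = 395 B, covers [55348, 55742] [LOST]
Segment 3: SEQ = 55743, len = 1395 B, covers [55743, 57137]
Segment 4: SEQ = 57138, len = 425 B, covers [57138, 57562]
In-order data received: bytes [54056, 55347] (segments 1..1).
Segment 2 missing -> gap begins at byte 55348; later segments buffered out of order.
Cumulative ACK = next expected in-order byte = 54056 + 1292 = 55348

55348


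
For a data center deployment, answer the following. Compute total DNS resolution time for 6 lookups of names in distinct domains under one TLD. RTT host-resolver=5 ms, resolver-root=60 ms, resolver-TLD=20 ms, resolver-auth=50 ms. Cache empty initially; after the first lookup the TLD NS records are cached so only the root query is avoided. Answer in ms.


Lookup 1 (cold cache): local + root + TLD + auth = 5 + 60 + 20 + 50 = 135 ms
Lookups 2..6 (TLD NS cached -> skip root; new domain -> still ask TLD and auth): local + TLD + auth = 5 + 20 + 50 = 75 ms each
Remaining 5 lookups: 5 * 75 = 375 ms
Total = 135 + 375 = 510 ms

510


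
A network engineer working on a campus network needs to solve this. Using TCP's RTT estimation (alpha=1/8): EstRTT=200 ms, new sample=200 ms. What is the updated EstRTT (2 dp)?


Given: EstRTT = 200 ms, SampleRTT = 200 ms, alpha = 1/8
New EstRTT = (1 - alpha) * EstRTT + alpha * SampleRTT
(7/8) * 200 = 175
(1/8) * 200 = 25
New EstRTT = 175 + 25 = 200 ms -> 200.00 ms (2 dp)

200.00


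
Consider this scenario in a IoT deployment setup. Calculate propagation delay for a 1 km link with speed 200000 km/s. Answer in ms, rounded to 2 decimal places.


Given: distance = 1 km, speed = 200000 km/s
Delay = distance / speed = 1 / 200000 seconds
Delay in ms = 1 * 1000 / 200000
Delay = 0.0050 ms
Rounded to 2 dp = 0.01 ms

0.01


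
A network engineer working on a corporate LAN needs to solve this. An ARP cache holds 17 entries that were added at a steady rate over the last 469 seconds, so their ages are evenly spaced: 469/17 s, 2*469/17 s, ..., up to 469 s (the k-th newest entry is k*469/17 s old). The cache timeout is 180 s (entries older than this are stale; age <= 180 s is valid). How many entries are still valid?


Ages are k * 469/17 s for k = 1..17 (spacing = 27.5882 s).
Entry k is valid iff k * 469/17 <= 180 iff k <= 17 * 180 / 469 = 6.5245
n_valid = floor(6.5245) = 6
(n_stale = 17 - 6 = 11)

6


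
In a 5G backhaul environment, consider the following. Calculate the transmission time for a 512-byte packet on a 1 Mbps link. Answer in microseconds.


Given: packet = 512 bytes, bandwidth = 1 Mbps
Packet in bits = 512 * 8 = 4096 bits
Bandwidth = 1 * 10^6 = 1000000 bps
Time = 4096 / 1000000 seconds
Time in us = 4096 * 10^6 / 1000000 = 4096

4096


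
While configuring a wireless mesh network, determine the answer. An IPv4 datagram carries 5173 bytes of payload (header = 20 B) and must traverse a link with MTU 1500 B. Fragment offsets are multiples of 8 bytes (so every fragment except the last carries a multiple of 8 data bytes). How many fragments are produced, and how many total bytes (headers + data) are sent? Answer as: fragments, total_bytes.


Max data per non-final fragment = floor((MTU - header)/8)*8 = floor((1500 - 20)/8)*8 = floor(1480/8)*8 = 1480 B
Final fragment needs no 8-byte alignment: it can carry up to MTU - header = 1480 B
Non-final fragments needed = ceil((payload - 1480) / 1480) = ceil(3693/1480) = ceil(2.4953) = 3
Number of fragments = 3 + 1 = 4
Fragment sizes (data): 3 * 1480 B + 733 B (last, 733 <= 1480 OK)
Total bytes sent = payload + n_frags * header = 5173 + 4*20 = 5173 + 80 = 5253 B

4, 5253


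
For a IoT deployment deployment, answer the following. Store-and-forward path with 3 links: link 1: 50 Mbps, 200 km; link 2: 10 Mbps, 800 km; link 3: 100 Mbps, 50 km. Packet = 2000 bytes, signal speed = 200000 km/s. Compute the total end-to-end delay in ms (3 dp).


Packet = 2000 bytes = 16000 bits. Store-and-forward: sum (t_trans + t_prop) per link.
Link 1: t_trans = 16000/(50*10^6) s = 0.3200 ms; t_prop = 200/200000 s = 1.0000 ms; subtotal = 1.3200 ms
Link 2: t_trans = 16000/(10*10^6) s = 1.6000 ms; t_prop = 800/200000 s = 4.0000 ms; subtotal = 5.6000 ms
Link 3: t_trans = 16000/(100*10^6) s = 0.1600 ms; t_prop = 50/200000 s = 0.2500 ms; subtotal = 0.4100 ms
End-to-end = 1.3200 + 5.6000 + 0.4100 = 7.3300 ms -> 7.330 ms (3 dp)

7.330


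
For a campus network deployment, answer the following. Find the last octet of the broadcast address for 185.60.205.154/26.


Given: IP = 185.60.205.154, prefix = /26
Host bits = 32 - 26 = 6
Network last octet = 154 AND mask = 128
Host part size = 2^6 - 1 = 63
Broadcast last octet = 128 OR 63 = 191

191


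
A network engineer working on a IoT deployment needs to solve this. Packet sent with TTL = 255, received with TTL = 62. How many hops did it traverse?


Given: initial TTL = 255, received TTL = 62
Hops = initial TTL - received TTL
Hops = 255 - 62 = 193

193


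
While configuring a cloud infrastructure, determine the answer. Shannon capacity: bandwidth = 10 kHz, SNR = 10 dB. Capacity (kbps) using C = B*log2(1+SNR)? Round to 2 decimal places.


Given: B = 10 kHz, SNR = 10 dB
SNR linear = 10^(10/10) = 10
1 + SNR = 11
log2(11) = 3.4594316186
C = 10 * 1000 * 3.4594316186 = 34594.3162 bps
C = 34.594316 kbps -> 34.59 kbps (2 dp)

34.59


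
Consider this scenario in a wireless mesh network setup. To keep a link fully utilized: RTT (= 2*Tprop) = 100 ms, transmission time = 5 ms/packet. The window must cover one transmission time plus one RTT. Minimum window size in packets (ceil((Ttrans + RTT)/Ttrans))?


Given: Ttrans = 5 ms, RTT = 100 ms (= 2 * Tprop, Tprop = 50 ms)
Time until first ACK returns = Ttrans + RTT = 5 + 100 = 105 ms
Need W * Ttrans >= Ttrans + RTT  ->  W >= (Ttrans + RTT) / Ttrans
(Ttrans + RTT) / Ttrans = 105 / 5 = 21
W_min = ceil(21) = 21

21


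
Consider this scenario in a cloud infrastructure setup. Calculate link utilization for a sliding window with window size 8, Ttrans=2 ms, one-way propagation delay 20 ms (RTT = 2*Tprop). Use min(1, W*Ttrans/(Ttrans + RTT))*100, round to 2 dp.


Given: W = 8, Ttrans = 2 ms, RTT = 40 ms (= 2 * Tprop, Tprop = 20 ms)
Cycle time = Ttrans + RTT = 2 + 40 = 42 ms (first packet sent until its ACK returns)
W * Ttrans = 8 * 2 = 16 ms of sending per cycle
W * Ttrans / (Ttrans + RTT) = 16 / 42 = 0.380952
U = min(1, 0.380952) = 0.380952
U% = 38.10%

38.10


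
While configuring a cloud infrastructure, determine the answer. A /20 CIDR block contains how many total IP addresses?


Given: CIDR prefix /20
Host bits = 32 - 20 = 12
Total addresses = 2^12 = 4096

4096


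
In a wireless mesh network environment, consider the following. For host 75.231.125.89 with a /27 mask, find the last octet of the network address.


Given: IP = 75.231.125.89, prefix = /27
Subnet mask = 255.255.255.224
Last octet of IP: 89
Last octet of mask: 224
Network last octet = 89 AND 224 = 64

64


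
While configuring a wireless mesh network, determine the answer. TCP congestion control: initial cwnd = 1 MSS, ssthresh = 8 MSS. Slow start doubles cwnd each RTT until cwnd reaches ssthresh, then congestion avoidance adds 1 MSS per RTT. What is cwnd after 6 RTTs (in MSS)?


RTT 0: cwnd = 1 MSS (initial)
RTT 1: cwnd = 2 MSS (slow start, doubled)
RTT 2: cwnd = 4 MSS (slow start, doubled)
RTT 3: cwnd = 8 MSS (slow start, doubled)
RTT 4: cwnd = 9 MSS (congestion avoidance, +1)
RTT 5: cwnd = 10 MSS (congestion avoidance, +1)
RTT 6: cwnd = 11 MSS (congestion avoidance, +1)

11


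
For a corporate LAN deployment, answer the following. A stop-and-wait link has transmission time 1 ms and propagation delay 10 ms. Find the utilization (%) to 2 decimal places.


Given: Ttrans = 1 ms, Tprop = 10 ms
RTT = 2 * Tprop = 2 * 10 = 20 ms
U = Ttrans / (Ttrans + RTT)
U = 1 / (1 + 20)
U = 1 / 21 = 0.047619
U% = 4.76%

4.76


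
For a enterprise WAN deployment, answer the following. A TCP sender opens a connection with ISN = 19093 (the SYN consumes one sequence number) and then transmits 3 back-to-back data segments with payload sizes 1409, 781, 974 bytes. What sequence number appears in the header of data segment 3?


The SYN occupies sequence number ISN = 19093, so the first data byte is ISN + 1 = 19094.
SEQ of data segment i = (ISN + 1) + sum of payload sizes of segments 1..i-1.
Segment 1: SEQ = 19094, payload = 1409 bytes
Segment 2: SEQ = 20503, payload = 781 bytes
Segment 3: SEQ = 21284, payload = 974 bytes
SEQ of segment 3 = 19094 + 1409 + 781 = 21284

21284


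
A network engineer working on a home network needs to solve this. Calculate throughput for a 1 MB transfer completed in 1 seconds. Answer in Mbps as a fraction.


Given: file = 1 MB, time = 1 s
File in Mb = 1 * 8 = 8 Mb
Throughput = 8 / 1 Mbps
Throughput = 8 Mbps

8


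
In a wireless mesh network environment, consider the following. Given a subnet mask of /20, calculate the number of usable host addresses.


Given: subnet mask /20
Host bits = 32 - 20 = 12
Total addresses = 2^12 = 4096
Usable hosts = 4096 - 2 (network + broadcast) = 4094

4094


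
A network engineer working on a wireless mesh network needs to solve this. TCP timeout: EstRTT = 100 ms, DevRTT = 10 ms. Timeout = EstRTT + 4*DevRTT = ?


Given: EstRTT = 100 ms, DevRTT = 10 ms
Timeout = EstRTT + 4 * DevRTT
4 * DevRTT = 4 * 10 = 40
Timeout = 100 + 40 = 140 ms

140


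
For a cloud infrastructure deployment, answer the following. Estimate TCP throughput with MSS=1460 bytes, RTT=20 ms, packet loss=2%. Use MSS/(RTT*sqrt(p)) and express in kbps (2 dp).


Given: MSS = 1460 bytes, RTT = 20 ms, loss = 2%
RTT in seconds = 20 / 1000 = 0.02
Loss rate = 2% = 0.02
sqrt(loss) = sqrt(0.02) = 0.141421356237
Throughput (bytes/s) = 1460 / (0.02 * 0.141421356237) = 516187.9503
Throughput (kbps) = 516187.9503 * 8 / 1000 = 4129.503602 -> 4129.50 kbps (2 dp)

4129.50


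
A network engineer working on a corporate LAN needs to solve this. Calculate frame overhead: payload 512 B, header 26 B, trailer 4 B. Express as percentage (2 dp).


Given: payload = 512 B, header = 26 B, trailer = 4 B
Overhead bytes = header + trailer = 26 + 4 = 30
Total frame = payload + overhead = 512 + 30 = 542
Overhead % = 30 / 542 * 100 = 5.5351% -> 5.54% (2 dp)

5.54


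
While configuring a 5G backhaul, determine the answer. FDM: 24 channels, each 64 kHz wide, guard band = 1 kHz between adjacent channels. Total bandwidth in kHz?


Given: 24 channels, 64 kHz each, guard = 1 kHz
Channel bandwidth = 24 * 64 = 1536 kHz
Guard bands = 23 gaps * 1 kHz = 23 kHz
Total = 1536 + 23 = 1559 kHz

1559


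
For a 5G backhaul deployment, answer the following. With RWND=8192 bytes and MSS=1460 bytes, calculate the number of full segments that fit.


Given: RWND = 8192 bytes, MSS = 1460 bytes
Full segments = floor(RWND / MSS)
Full segments = floor(8192 / 1460)
Full segments = floor(5.611) = 5

5


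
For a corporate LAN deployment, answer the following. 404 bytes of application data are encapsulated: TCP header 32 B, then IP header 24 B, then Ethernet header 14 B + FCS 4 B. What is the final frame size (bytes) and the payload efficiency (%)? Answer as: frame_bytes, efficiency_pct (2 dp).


TCP segment = 404 + 32 = 436 B
IP packet = 436 + 24 = 460 B
Ethernet frame = 460 + 14 + 4 = 478 B
Efficiency = app / frame = 404 / 478 = 0.845188 = 84.5188% -> 84.52% (2 dp)

478, 84.52


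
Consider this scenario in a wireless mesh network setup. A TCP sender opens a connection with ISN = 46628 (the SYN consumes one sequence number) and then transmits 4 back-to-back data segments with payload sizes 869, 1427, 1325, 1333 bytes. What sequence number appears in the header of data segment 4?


The SYN occupies sequence number ISN = 46628, so the first data byte is ISN + 1 = 46629.
SEQ of data segment i = (ISN + 1) + sum of payload sizes of segments 1..i-1.
Segment 1: SEQ = 46629, payload = 869 bytes
Segment 2: SEQ = 47498, payload = 1427 bytes
Segment 3: SEQ = 48925, payload = 1325 bytes
Segment 4: SEQ = 50250, payload = 1333 bytes
SEQ of segment 4 = 46629 + 869 + 1427 + 1325 = 50250

50250


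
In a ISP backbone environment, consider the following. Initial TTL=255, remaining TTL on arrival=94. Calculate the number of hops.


Given: initial TTL = 255, received TTL = 94
Hops = initial TTL - received TTL
Hops = 255 - 94 = 161

161


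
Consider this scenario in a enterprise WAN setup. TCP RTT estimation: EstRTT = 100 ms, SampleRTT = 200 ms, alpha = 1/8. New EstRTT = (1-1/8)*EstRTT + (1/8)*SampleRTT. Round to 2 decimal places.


Given: EstRTT = 100 ms, SampleRTT = 200 ms, alpha = 1/8
New EstRTT = (1 - alpha) * EstRTT + alpha * SampleRTT
(7/8) * 100 = 87.5
(1/8) * 200 = 25
New EstRTT = 87.5 + 25 = 112.5 ms -> 112.50 ms (2 dp)

112.50


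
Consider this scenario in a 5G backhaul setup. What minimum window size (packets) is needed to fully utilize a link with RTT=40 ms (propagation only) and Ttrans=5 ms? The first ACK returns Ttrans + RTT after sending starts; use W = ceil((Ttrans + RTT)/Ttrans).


Given: Ttrans = 5 ms, RTT = 40 ms (= 2 * Tprop, Tprop = 20 ms)
Time until first ACK returns = Ttrans + RTT = 5 + 40 = 45 ms
Need W * Ttrans >= Ttrans + RTT  ->  W >= (Ttrans + RTT) / Ttrans
(Ttrans + RTT) / Ttrans = 45 / 5 = 9
W_min = ceil(9) = 9

9


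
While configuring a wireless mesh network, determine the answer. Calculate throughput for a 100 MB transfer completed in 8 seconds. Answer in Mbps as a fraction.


Given: file = 100 MB, time = 8 s
File in Mb = 100 * 8 = 800 Mb
Throughput = 800 / 8 Mbps
Throughput = 100 Mbps

100


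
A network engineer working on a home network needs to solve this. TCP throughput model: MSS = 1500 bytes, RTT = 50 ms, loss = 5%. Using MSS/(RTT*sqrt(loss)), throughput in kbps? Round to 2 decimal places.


Given: MSS = 1500 bytes, RTT = 50 ms, loss = 5%
RTT in seconds = 50 / 1000 = 0.05
Loss rate = 5% = 0.05
sqrt(loss) = sqrt(0.05) = 0.223606797750
Throughput (bytes/s) = 1500 / (0.05 * 0.223606797750) = 134164.0786
Throughput (kbps) = 134164.0786 * 8 / 1000 = 1073.312629 -> 1073.31 kbps (2 dp)

1073.31
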